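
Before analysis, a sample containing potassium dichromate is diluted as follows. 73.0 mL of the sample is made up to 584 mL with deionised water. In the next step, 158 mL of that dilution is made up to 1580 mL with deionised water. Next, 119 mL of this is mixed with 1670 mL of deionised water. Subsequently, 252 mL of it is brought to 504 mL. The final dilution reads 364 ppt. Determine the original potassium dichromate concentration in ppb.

876 ppb

Overall dilution factor = 8 × 10 × 15.03 × 2 = 2405.
Original = 364 ppt × 2405 = 8.76 × 10⁵ ppt = 876 ppb.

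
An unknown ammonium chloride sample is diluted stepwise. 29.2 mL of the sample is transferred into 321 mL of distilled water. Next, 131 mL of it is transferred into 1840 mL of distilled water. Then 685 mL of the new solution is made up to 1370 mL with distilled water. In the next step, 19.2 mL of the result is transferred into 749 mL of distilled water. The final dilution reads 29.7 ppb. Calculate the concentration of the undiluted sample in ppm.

Overall dilution factor = 11.99 × 15.05 × 2 × 40.01 = 1.44 × 10⁴.
Original = 29.7 ppb × 1.44 × 10⁴ = 4.29 × 10⁵ ppb = 429 ppm.

429 ppm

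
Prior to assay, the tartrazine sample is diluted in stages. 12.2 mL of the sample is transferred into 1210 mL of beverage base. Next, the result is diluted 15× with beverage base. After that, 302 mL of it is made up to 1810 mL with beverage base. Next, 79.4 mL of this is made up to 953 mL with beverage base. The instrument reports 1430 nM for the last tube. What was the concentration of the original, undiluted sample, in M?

0.155 M

Overall dilution factor = 100.2 × 15 × 5.993 × 12.00 = 1.08 × 10⁵.
Original = 1430 nM × 1.08 × 10⁵ = 1.55 × 10⁸ nM = 0.155 M.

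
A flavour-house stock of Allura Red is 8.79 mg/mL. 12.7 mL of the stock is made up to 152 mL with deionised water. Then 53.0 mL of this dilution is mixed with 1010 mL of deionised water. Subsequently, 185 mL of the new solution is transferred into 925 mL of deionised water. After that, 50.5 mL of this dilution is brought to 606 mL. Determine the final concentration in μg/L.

Overall dilution factor = 11.97 × 20.06 × 6 × 12 = 1.73 × 10⁴.
8.79 mg/mL / 1.73 × 10⁴ = 5.09 × 10⁻⁴ mg/mL = 509 μg/L.

509 μg/L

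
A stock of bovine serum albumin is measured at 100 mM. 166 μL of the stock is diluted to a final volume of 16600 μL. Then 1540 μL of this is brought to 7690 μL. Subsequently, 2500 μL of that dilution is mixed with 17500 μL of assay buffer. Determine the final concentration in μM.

25.0 μM

Overall dilution factor = 100 × 4.994 × 8 = 3995.
100 mM / 3995 = 0.0250 mM = 25.0 μM.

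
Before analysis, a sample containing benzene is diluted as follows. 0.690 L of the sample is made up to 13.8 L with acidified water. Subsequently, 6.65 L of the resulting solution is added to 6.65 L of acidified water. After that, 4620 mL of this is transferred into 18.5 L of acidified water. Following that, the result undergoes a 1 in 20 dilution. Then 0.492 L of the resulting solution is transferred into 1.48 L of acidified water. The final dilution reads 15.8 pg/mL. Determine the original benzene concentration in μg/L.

254 μg/L

Overall dilution factor = 20 × 2 × 5.004 × 20 × 4.008 = 1.60 × 10⁴.
Original = 15.8 pg/mL × 1.60 × 10⁴ = 2.54 × 10⁵ pg/mL = 254 μg/L.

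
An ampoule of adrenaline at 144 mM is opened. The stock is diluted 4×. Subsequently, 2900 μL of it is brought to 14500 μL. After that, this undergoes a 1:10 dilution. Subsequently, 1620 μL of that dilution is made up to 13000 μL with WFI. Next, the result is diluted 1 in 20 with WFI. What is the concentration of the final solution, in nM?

4490 nM

Overall dilution factor = 4 × 5 × 10 × 8.025 × 20 = 3.21 × 10⁴.
144 mM / 3.21 × 10⁴ = 4.49 × 10⁻³ mM = 4490 nM.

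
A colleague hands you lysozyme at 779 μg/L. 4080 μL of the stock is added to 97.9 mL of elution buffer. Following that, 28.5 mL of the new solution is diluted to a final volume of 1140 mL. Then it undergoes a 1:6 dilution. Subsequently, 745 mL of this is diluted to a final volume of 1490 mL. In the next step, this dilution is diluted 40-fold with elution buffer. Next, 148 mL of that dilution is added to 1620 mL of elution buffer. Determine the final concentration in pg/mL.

0.136 pg/mL

Overall dilution factor = 25.00 × 40 × 6 × 2 × 40 × 11.95 = 5.73 × 10⁶.
779 μg/L / 5.73 × 10⁶ = 1.36 × 10⁻⁴ μg/L = 0.136 pg/mL.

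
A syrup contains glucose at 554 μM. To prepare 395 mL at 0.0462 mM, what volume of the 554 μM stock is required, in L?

0.0329 L

0.0462 mM = 46.2 μM.
V₁ = C₂V₂/C₁ = 46.2 × 395 / 554 = 32.9 mL = 0.0329 L.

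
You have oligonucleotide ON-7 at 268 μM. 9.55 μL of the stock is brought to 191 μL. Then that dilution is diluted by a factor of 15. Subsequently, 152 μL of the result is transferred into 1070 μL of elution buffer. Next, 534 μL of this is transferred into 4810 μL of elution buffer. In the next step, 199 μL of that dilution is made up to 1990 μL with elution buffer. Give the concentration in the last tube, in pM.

1110 pM

Overall dilution factor = 20 × 15 × 8.039 × 10.01 × 10 = 2.41 × 10⁵.
268 μM / 2.41 × 10⁵ = 1.11 × 10⁻³ μM = 1110 pM.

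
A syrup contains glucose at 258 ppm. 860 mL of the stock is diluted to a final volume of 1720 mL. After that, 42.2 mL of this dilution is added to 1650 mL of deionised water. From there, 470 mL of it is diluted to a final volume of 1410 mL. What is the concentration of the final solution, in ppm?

Overall dilution factor = 2 × 40.10 × 3 = 241.
258 ppm / 241 = 1.07 ppm.

1.07 ppm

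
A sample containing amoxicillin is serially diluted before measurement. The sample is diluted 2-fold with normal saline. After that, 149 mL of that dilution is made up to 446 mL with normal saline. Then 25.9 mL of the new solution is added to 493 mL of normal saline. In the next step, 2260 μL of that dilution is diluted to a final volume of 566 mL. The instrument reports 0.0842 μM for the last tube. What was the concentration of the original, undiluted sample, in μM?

2530 μM

Overall dilution factor = 2 × 2.993 × 20.03 × 250.4 = 3.00 × 10⁴.
Original = 0.0842 μM × 3.00 × 10⁴ = 2529 μM.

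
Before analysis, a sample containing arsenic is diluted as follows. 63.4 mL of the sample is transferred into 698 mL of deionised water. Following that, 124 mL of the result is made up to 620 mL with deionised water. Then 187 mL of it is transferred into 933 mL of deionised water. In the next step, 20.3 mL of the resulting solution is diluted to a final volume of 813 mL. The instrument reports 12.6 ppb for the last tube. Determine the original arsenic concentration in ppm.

181 ppm

Overall dilution factor = 12.01 × 5 × 5.989 × 40.05 = 1.44 × 10⁴.
Original = 12.6 ppb × 1.44 × 10⁴ = 1.81 × 10⁵ ppb = 181 ppm.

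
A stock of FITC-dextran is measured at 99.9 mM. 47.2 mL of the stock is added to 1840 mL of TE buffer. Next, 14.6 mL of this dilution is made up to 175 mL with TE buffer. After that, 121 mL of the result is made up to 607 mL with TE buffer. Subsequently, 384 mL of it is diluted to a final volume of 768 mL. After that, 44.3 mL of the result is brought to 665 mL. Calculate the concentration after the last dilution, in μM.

1.38 μM

Overall dilution factor = 39.98 × 11.99 × 5.017 × 2 × 15.01 = 7.22 × 10⁴.
99.9 mM / 7.22 × 10⁴ = 1.38 × 10⁻³ mM = 1.38 μM.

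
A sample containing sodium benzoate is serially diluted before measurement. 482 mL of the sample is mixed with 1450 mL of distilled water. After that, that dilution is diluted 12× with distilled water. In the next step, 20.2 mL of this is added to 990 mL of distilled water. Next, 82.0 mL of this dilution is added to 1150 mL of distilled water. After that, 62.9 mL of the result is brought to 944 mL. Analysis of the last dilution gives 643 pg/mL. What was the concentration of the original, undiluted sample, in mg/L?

Overall dilution factor = 4.008 × 12 × 50.01 × 15.02 × 15.01 = 5.42 × 10⁵.
Original = 643 pg/mL × 5.42 × 10⁵ = 3.49 × 10⁸ pg/mL = 349 mg/L.

349 mg/L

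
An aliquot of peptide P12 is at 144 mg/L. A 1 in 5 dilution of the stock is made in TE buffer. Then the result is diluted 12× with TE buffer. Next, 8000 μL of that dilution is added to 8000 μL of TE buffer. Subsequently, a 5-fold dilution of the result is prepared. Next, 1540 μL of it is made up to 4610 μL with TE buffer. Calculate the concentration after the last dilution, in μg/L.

80.2 μg/L

Overall dilution factor = 5 × 12 × 2 × 5 × 2.994 = 1796.
144 mg/L / 1796 = 0.0802 mg/L = 80.2 μg/L.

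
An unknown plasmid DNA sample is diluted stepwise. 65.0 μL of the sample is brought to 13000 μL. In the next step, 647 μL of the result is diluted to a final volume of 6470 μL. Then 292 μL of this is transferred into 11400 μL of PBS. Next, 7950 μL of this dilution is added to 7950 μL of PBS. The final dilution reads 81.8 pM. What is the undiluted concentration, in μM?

13.1 μM

Overall dilution factor = 200 × 10 × 40.04 × 2 = 1.60 × 10⁵.
Original = 81.8 pM × 1.60 × 10⁵ = 1.31 × 10⁷ pM = 13.1 μM.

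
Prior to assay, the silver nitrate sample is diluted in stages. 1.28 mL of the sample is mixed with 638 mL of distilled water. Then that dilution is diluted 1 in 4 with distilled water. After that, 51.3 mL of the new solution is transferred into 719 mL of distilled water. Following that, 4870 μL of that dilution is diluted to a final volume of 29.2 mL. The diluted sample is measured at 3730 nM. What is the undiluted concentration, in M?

0.671 M

Overall dilution factor = 499.4 × 4 × 15.02 × 5.996 = 1.80 × 10⁵.
Original = 3730 nM × 1.80 × 10⁵ = 6.71 × 10⁸ nM = 0.671 M.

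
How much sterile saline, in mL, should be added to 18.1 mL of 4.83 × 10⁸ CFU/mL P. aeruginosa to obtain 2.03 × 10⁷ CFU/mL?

V₂ = C₁V₁/C₂ = 4.83 × 10⁸ × 18.1 / 2.03 × 10⁷ = 431 mL.
Diluent to add = V₂ − V₁ = 431 − 18.1 = 413 mL.

413 mL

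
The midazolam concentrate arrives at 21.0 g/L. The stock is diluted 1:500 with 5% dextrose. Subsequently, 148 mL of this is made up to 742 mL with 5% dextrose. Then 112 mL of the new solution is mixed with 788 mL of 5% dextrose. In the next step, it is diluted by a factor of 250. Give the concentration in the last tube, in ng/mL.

Overall dilution factor = 500 × 5.014 × 8.036 × 250 = 5.04 × 10⁶.
21.0 g/L / 5.04 × 10⁶ = 4.17 × 10⁻⁶ g/L = 4.17 ng/mL.

4.17 ng/mL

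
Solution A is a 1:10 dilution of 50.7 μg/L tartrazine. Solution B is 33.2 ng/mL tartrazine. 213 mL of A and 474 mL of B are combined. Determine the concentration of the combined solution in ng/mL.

24.5 ng/mL

C_A = 50.7 μg/L / 10 = 5.07 μg/L.
C_B = 33.2 ng/mL = 33.2 μg/L.
C_mix = (C_A·V_A + C_B·V_B)/(V_A + V_B) = (5.07×213 + 33.2×474) / 687.0 = 24.5 μg/L = 24.5 ng/mL.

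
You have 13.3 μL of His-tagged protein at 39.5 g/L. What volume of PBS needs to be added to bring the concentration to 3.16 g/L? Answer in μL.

153 μL

V₂ = C₁V₁/C₂ = 39.5 × 13.3 / 3.16 = 166 μL.
Diluent to add = V₂ − V₁ = 166 − 13.3 = 153 μL.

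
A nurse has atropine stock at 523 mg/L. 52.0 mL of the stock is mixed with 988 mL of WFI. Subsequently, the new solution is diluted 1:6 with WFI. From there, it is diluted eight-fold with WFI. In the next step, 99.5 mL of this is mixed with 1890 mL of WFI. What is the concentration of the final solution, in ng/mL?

Overall dilution factor = 20 × 6 × 8 × 19.99 = 1.92 × 10⁴.
523 mg/L / 1.92 × 10⁴ = 0.0272 mg/L = 27.2 ng/mL.

27.2 ng/mL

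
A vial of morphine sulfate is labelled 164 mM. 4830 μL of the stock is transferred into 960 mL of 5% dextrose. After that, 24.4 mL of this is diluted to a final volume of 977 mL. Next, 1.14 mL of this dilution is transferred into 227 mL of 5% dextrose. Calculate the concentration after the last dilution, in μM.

Overall dilution factor = 199.8 × 40.04 × 200.1 = 1.60 × 10⁶.
164 mM / 1.60 × 10⁶ = 1.02 × 10⁻⁴ mM = 0.102 μM.

0.102 μM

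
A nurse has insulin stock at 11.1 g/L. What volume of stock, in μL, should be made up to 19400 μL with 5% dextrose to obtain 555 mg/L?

555 mg/L = 0.555 g/L.
V₁ = C₂V₂/C₁ = 0.555 × 19400 / 11.1 = 970 μL.

970 μL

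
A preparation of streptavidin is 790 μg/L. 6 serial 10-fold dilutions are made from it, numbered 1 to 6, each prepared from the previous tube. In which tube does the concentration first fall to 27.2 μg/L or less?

Tube n has concentration 790 μg/L / 10ⁿ.
Need 10ⁿ ≥ 790 μg/L / 27.2 μg/L = 29.0, so n ≥ 1.46.
First such tube: n = 2.

tube 2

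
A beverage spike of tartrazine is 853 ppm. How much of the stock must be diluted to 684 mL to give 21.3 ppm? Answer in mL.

V₁ = C₂V₂/C₁ = 21.3 × 684 / 853 = 17.1 mL.

17.1 mL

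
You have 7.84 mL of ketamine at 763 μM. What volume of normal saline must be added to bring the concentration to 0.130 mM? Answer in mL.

38.2 mL

0.130 mM = 130 μM.
V₂ = C₁V₁/C₂ = 763 × 7.84 / 130 = 46.0 mL.
Diluent to add = V₂ − V₁ = 46.0 − 7.84 = 38.2 mL.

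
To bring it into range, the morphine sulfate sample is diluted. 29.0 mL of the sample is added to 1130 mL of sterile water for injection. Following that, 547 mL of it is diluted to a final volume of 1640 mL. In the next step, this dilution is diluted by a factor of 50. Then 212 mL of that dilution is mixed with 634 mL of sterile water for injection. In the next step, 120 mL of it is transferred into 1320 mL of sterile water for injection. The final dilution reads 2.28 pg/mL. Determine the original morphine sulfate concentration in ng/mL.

Overall dilution factor = 39.97 × 2.998 × 50 × 3.991 × 12 = 2.87 × 10⁵.
Original = 2.28 pg/mL × 2.87 × 10⁵ = 6.54 × 10⁵ pg/mL = 654 ng/mL.

654 ng/mL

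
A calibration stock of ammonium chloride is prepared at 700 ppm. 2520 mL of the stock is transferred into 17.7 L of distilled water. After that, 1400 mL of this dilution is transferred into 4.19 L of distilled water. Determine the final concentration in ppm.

21.8 ppm

Overall dilution factor = 8.024 × 3.993 = 32.0.
700 ppm / 32.0 = 21.8 ppm.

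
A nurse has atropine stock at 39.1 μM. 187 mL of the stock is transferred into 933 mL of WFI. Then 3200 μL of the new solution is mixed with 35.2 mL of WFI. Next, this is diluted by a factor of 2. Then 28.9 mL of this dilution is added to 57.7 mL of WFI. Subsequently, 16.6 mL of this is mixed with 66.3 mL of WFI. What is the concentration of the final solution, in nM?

Overall dilution factor = 5.989 × 12 × 2 × 2.997 × 4.994 = 2151.
39.1 μM / 2151 = 0.0182 μM = 18.2 nM.

18.2 nM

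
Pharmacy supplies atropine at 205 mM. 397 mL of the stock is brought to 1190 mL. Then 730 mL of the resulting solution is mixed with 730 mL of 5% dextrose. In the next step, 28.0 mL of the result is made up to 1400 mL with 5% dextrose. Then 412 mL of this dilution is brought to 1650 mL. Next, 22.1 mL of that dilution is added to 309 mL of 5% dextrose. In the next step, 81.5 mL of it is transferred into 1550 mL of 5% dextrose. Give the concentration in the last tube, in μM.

Overall dilution factor = 2.997 × 2 × 50 × 4.005 × 14.98 × 20.02 = 3.60 × 10⁵.
205 mM / 3.60 × 10⁵ = 5.69 × 10⁻⁴ mM = 0.569 μM.

0.569 μM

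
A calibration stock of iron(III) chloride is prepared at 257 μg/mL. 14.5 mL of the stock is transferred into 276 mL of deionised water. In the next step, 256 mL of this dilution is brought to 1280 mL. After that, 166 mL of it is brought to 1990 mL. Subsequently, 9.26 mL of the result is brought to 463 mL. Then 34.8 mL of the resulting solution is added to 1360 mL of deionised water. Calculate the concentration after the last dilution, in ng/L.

107 ng/L

Overall dilution factor = 20.03 × 5 × 11.99 × 50 × 40.08 = 2.41 × 10⁶.
257 μg/mL / 2.41 × 10⁶ = 1.07 × 10⁻⁴ μg/mL = 107 ng/L.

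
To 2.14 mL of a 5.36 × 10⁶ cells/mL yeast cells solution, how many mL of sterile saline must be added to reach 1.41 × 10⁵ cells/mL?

79.2 mL

V₂ = C₁V₁/C₂ = 5.36 × 10⁶ × 2.14 / 1.41 × 10⁵ = 81.4 mL.
Diluent to add = V₂ − V₁ = 81.4 − 2.14 = 79.2 mL.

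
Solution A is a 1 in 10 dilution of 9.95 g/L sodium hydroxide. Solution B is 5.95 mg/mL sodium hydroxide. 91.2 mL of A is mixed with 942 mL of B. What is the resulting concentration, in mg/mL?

5.51 mg/mL

C_A = 9.95 g/L / 10 = 0.995 g/L.
C_B = 5.95 mg/mL = 5.95 g/L.
C_mix = (C_A·V_A + C_B·V_B)/(V_A + V_B) = (0.995×91.2 + 5.95×942) / 1033 = 5.51 g/L = 5.51 mg/mL.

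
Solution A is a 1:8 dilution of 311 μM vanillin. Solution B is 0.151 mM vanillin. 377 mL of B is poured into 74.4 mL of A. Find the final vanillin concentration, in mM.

0.133 mM

C_A = 311 μM / 8 = 38.9 μM.
C_B = 0.151 mM = 151 μM.
C_mix = (C_A·V_A + C_B·V_B)/(V_A + V_B) = (38.9×74.4 + 151×377) / 451.4 = 133 μM = 0.133 mM.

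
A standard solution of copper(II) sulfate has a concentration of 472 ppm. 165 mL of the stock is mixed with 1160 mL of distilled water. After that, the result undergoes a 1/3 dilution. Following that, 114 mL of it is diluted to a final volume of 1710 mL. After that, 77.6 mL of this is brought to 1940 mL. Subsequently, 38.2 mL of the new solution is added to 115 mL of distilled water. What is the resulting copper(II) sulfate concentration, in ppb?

13.0 ppb

Overall dilution factor = 8.030 × 3 × 15 × 25 × 4.010 = 3.62 × 10⁴.
472 ppm / 3.62 × 10⁴ = 0.0130 ppm = 13.0 ppb.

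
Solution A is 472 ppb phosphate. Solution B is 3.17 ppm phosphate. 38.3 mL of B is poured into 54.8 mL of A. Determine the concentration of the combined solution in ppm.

1.58 ppm

C_B = 3.17 ppm = 3170 ppb.
C_mix = (C_A·V_A + C_B·V_B)/(V_A + V_B) = (472×54.8 + 3170×38.3) / 93.10 = 1582 ppb = 1.58 ppm.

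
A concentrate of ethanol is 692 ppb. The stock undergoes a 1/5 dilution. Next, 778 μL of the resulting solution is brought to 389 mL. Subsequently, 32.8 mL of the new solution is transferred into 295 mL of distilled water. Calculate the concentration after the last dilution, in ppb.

0.0277 ppb

Overall dilution factor = 5 × 500 × 9.994 = 2.50 × 10⁴.
692 ppb / 2.50 × 10⁴ = 0.0277 ppb.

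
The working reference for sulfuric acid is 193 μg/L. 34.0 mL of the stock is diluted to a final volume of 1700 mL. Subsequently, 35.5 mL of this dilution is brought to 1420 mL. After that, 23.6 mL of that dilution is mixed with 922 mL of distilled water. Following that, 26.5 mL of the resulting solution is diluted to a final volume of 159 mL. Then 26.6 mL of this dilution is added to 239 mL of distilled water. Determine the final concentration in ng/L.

0.0402 ng/L

Overall dilution factor = 50 × 40 × 40.07 × 6 × 9.985 = 4.80 × 10⁶.
193 μg/L / 4.80 × 10⁶ = 4.02 × 10⁻⁵ μg/L = 0.0402 ng/L.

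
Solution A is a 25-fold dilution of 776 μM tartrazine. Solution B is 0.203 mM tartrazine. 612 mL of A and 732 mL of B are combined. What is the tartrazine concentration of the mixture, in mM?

0.125 mM

C_A = 776 μM / 25 = 31.0 μM.
C_B = 0.203 mM = 203 μM.
C_mix = (C_A·V_A + C_B·V_B)/(V_A + V_B) = (31.0×612 + 203×732) / 1344 = 125 μM = 0.125 mM.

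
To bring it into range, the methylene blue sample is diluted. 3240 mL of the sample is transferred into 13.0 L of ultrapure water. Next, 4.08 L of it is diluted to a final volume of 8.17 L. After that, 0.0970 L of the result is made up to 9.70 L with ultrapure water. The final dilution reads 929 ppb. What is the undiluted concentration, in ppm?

932 ppm

Overall dilution factor = 5.012 × 2.002 × 100 = 1004.
Original = 929 ppb × 1004 = 9.32 × 10⁵ ppb = 932 ppm.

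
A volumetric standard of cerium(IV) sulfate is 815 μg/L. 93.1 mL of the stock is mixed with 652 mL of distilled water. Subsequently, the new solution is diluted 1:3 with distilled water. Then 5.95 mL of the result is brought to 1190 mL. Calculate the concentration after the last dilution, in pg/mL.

170 pg/mL

Overall dilution factor = 8.003 × 3 × 200 = 4802.
815 μg/L / 4802 = 0.170 μg/L = 170 pg/mL.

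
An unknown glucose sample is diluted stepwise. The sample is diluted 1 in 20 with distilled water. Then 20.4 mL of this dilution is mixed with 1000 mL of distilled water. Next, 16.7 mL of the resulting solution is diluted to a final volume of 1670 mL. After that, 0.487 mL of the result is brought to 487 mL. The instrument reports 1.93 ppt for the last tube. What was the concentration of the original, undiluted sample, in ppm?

193 ppm

Overall dilution factor = 20 × 50.02 × 100 × 1000 = 1.00 × 10⁸.
Original = 1.93 ppt × 1.00 × 10⁸ = 1.93 × 10⁸ ppt = 193 ppm.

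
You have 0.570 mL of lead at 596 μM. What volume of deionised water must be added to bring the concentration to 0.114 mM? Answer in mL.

0.114 mM = 114 μM.
V₂ = C₁V₁/C₂ = 596 × 0.570 / 114 = 2.98 mL.
Diluent to add = V₂ − V₁ = 2.98 − 0.570 = 2.41 mL.

2.41 mL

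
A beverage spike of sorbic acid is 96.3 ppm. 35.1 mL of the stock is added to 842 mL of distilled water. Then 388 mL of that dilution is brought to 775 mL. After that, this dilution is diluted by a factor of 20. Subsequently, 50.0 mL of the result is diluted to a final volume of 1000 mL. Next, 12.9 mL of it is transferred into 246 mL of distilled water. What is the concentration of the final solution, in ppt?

Overall dilution factor = 24.99 × 1.997 × 20 × 20 × 20.07 = 4.01 × 10⁵.
96.3 ppm / 4.01 × 10⁵ = 2.40 × 10⁻⁴ ppm = 240 ppt.

240 ppt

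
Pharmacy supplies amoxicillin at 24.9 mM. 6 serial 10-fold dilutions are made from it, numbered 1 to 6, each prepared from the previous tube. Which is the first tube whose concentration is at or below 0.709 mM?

Tube n has concentration 24.9 mM / 10ⁿ.
Need 10ⁿ ≥ 24.9 mM / 0.709 mM = 35.1, so n ≥ 1.55.
First such tube: n = 2.

tube 2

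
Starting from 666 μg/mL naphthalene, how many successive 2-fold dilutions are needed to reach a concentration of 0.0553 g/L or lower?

4

Need 2ⁿ ≥ 12.0, so n ≥ log(12.0)/log(2) = 3.59.
Minimum whole steps: n = 4.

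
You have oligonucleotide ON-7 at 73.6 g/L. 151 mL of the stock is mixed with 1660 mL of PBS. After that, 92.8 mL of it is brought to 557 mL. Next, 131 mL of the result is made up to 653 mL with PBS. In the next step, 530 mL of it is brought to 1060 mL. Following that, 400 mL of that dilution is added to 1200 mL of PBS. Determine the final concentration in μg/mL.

Overall dilution factor = 11.99 × 6.002 × 4.985 × 2 × 4 = 2871.
73.6 g/L / 2871 = 0.0256 g/L = 25.6 μg/mL.

25.6 μg/mL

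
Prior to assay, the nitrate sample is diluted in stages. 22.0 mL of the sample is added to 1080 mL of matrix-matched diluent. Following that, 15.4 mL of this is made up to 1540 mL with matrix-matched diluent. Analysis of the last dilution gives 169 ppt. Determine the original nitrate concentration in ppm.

0.847 ppm

Overall dilution factor = 50.09 × 100 = 5009.
Original = 169 ppt × 5009 = 8.47 × 10⁵ ppt = 0.847 ppm.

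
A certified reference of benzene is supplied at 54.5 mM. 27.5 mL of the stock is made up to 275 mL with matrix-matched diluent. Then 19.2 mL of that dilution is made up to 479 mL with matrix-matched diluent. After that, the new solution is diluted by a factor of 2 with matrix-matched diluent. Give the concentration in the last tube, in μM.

Overall dilution factor = 10 × 24.95 × 2 = 499.
54.5 mM / 499 = 0.109 mM = 109 μM.

109 μM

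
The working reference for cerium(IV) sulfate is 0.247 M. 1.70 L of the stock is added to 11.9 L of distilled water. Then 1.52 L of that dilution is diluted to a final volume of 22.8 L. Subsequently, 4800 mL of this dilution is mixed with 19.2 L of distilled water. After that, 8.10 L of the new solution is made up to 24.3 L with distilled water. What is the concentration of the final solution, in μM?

Overall dilution factor = 8 × 15 × 5 × 3 = 1800.
0.247 M / 1800 = 1.37 × 10⁻⁴ M = 137 μM.

137 μM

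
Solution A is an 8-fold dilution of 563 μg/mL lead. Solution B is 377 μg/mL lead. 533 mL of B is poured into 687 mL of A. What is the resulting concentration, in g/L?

0.204 g/L

C_A = 563 μg/mL / 8 = 70.4 μg/mL.
C_mix = (C_A·V_A + C_B·V_B)/(V_A + V_B) = (70.4×687 + 377×533) / 1220 = 204 μg/mL = 0.204 g/L.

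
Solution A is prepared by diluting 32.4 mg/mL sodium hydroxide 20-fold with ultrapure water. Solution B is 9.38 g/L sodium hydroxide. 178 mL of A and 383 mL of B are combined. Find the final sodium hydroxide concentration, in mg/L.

C_A = 32.4 mg/mL / 20 = 1.62 mg/mL.
C_B = 9.38 g/L = 9.38 mg/mL.
C_mix = (C_A·V_A + C_B·V_B)/(V_A + V_B) = (1.62×178 + 9.38×383) / 561.0 = 6.92 mg/mL = 6920 mg/L.

6920 mg/L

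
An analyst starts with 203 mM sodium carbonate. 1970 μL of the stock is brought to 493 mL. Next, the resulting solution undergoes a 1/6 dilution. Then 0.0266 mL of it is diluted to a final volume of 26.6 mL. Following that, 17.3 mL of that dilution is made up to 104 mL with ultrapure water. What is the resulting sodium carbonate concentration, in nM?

22.5 nM

Overall dilution factor = 250.3 × 6 × 1000 × 6.012 = 9.03 × 10⁶.
203 mM / 9.03 × 10⁶ = 2.25 × 10⁻⁵ mM = 22.5 nM.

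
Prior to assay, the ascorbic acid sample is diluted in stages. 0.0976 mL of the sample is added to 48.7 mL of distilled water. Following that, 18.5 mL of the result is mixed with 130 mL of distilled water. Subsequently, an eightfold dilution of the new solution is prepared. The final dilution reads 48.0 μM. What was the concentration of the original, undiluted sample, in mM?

1540 mM

Overall dilution factor = 500.0 × 8.027 × 8 = 3.21 × 10⁴.
Original = 48.0 μM × 3.21 × 10⁴ = 1.54 × 10⁶ μM = 1540 mM.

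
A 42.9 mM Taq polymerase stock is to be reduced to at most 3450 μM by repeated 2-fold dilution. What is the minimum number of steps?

4

Need 2ⁿ ≥ 12.4, so n ≥ log(12.4)/log(2) = 3.64.
Minimum whole steps: n = 4.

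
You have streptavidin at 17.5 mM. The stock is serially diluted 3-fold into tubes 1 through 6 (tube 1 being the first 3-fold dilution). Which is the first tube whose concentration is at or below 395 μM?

Tube n has concentration 17.5 mM / 3ⁿ.
Need 3ⁿ ≥ 17.5 mM / 395 μM = 44.3, so n ≥ 3.45.
First such tube: n = 4.

tube 4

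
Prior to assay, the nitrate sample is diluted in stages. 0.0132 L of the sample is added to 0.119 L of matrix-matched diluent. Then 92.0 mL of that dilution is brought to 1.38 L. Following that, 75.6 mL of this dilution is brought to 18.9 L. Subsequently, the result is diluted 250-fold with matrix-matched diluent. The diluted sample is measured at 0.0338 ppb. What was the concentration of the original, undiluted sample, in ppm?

317 ppm

Overall dilution factor = 10.02 × 15 × 250 × 250 = 9.39 × 10⁶.
Original = 0.0338 ppb × 9.39 × 10⁶ = 3.17 × 10⁵ ppb = 317 ppm.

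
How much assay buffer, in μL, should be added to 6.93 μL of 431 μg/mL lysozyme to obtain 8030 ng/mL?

8030 ng/mL = 8.03 μg/mL.
V₂ = C₁V₁/C₂ = 431 × 6.93 / 8.03 = 372 μL.
Diluent to add = V₂ − V₁ = 372 − 6.93 = 365 μL.

365 μL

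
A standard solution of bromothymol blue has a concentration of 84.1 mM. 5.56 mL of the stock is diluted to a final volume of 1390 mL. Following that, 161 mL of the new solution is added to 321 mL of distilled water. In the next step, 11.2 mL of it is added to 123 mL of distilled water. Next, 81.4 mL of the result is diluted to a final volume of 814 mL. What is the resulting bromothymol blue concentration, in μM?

0.938 μM

Overall dilution factor = 250 × 2.994 × 11.98 × 10 = 8.97 × 10⁴.
84.1 mM / 8.97 × 10⁴ = 9.38 × 10⁻⁴ mM = 0.938 μM.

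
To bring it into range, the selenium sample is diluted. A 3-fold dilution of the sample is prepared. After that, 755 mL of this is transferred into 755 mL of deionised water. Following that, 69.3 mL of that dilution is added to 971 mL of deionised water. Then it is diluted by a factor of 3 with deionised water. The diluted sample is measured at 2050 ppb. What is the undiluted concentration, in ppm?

554 ppm

Overall dilution factor = 3 × 2 × 15.01 × 3 = 270.
Original = 2050 ppb × 270 = 5.54 × 10⁵ ppb = 554 ppm.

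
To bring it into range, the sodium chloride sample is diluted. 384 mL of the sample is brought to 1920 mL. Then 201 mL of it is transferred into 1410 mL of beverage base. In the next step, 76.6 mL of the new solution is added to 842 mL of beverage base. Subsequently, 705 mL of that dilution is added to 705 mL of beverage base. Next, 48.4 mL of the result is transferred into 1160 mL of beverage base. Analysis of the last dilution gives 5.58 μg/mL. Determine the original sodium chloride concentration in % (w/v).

Overall dilution factor = 5 × 8.015 × 11.99 × 2 × 24.97 = 2.40 × 10⁴.
Original = 5.58 μg/mL × 2.40 × 10⁴ = 1.34 × 10⁵ μg/mL = 13.4 % (w/v).

13.4 % (w/v)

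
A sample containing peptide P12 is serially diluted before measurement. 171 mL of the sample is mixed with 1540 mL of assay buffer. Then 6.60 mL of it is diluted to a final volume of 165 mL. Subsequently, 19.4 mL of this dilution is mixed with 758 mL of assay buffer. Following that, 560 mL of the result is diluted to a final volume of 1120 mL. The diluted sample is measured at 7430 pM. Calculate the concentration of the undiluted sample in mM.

0.149 mM

Overall dilution factor = 10.01 × 25 × 40.07 × 2 = 2.00 × 10⁴.
Original = 7430 pM × 2.00 × 10⁴ = 1.49 × 10⁸ pM = 0.149 mM.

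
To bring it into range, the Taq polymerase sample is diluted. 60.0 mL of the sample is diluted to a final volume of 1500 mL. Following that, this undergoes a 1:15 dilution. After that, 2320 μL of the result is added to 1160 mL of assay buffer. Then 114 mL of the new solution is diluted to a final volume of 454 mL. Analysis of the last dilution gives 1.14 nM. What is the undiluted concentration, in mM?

Overall dilution factor = 25 × 15 × 501 × 3.982 = 7.48 × 10⁵.
Original = 1.14 nM × 7.48 × 10⁵ = 8.53 × 10⁵ nM = 0.853 mM.

0.853 mM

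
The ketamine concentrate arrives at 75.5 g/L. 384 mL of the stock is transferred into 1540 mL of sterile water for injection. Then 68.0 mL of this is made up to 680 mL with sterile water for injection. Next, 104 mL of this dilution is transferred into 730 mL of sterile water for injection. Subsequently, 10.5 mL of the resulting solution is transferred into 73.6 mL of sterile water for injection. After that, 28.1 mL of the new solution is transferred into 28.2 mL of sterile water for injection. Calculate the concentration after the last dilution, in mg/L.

Overall dilution factor = 5.010 × 10 × 8.019 × 8.010 × 2.004 = 6448.
75.5 g/L / 6448 = 0.0117 g/L = 11.7 mg/L.

11.7 mg/L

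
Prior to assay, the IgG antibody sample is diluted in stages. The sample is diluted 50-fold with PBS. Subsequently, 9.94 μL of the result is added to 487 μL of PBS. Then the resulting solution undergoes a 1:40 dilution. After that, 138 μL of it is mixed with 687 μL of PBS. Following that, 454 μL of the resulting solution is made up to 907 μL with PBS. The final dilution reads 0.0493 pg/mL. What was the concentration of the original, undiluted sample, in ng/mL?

58.9 ng/mL

Overall dilution factor = 50 × 49.99 × 40 × 5.978 × 1.998 = 1.19 × 10⁶.
Original = 0.0493 pg/mL × 1.19 × 10⁶ = 5.89 × 10⁴ pg/mL = 58.9 ng/mL.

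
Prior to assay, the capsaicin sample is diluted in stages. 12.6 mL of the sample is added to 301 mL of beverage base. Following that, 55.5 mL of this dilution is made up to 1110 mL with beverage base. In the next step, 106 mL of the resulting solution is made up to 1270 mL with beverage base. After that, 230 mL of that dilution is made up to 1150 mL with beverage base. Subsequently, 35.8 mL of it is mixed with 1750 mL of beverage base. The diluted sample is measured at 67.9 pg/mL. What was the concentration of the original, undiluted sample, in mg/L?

101 mg/L

Overall dilution factor = 24.89 × 20 × 11.98 × 5 × 49.88 = 1.49 × 10⁶.
Original = 67.9 pg/mL × 1.49 × 10⁶ = 1.01 × 10⁸ pg/mL = 101 mg/L.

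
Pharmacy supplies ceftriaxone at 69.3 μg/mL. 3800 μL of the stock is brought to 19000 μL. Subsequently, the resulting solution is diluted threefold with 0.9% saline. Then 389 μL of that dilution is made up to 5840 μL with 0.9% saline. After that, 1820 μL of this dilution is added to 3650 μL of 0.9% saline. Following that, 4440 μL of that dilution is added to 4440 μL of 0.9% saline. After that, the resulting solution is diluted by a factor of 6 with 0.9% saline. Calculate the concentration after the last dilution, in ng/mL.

Overall dilution factor = 5 × 3 × 15.01 × 3.005 × 2 × 6 = 8122.
69.3 μg/mL / 8122 = 8.53 × 10⁻³ μg/mL = 8.53 ng/mL.

8.53 ng/mL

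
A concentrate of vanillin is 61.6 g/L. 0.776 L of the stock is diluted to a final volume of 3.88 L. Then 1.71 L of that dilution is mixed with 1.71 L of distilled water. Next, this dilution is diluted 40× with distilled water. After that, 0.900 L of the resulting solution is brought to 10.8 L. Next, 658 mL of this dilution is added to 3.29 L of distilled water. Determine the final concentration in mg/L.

2.14 mg/L

Overall dilution factor = 5 × 2 × 40 × 12 × 6 = 2.88 × 10⁴.
61.6 g/L / 2.88 × 10⁴ = 2.14 × 10⁻³ g/L = 2.14 mg/L.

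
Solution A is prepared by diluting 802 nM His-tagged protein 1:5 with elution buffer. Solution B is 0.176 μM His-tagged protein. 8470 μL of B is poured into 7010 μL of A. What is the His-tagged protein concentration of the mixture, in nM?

C_A = 802 nM / 5 = 160 nM.
C_B = 0.176 μM = 176 nM.
C_mix = (C_A·V_A + C_B·V_B)/(V_A + V_B) = (160×7010 + 176×8470) / 15480 = 169 nM.

169 nM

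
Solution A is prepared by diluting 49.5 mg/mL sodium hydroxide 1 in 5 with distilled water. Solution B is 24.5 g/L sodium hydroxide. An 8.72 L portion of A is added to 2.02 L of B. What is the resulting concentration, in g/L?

12.6 g/L

C_A = 49.5 mg/mL / 5 = 9.90 mg/mL.
C_B = 24.5 g/L = 24.5 mg/mL.
C_mix = (C_A·V_A + C_B·V_B)/(V_A + V_B) = (9.90×8.72 + 24.5×2.02) / 10.74 = 12.6 mg/mL = 12.6 g/L.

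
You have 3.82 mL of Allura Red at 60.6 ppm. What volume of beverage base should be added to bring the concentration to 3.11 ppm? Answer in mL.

70.6 mL

V₂ = C₁V₁/C₂ = 60.6 × 3.82 / 3.11 = 74.4 mL.
Diluent to add = V₂ − V₁ = 74.4 − 3.82 = 70.6 mL.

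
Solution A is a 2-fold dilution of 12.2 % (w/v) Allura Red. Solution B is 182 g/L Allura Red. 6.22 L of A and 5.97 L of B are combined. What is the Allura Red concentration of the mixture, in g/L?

120 g/L

C_A = 12.2 % (w/v) / 2 = 6.10 % (w/v).
C_B = 182 g/L = 18.2 % (w/v).
C_mix = (C_A·V_A + C_B·V_B)/(V_A + V_B) = (6.10×6.22 + 18.2×5.97) / 12.19 = 12.0 % (w/v) = 120 g/L.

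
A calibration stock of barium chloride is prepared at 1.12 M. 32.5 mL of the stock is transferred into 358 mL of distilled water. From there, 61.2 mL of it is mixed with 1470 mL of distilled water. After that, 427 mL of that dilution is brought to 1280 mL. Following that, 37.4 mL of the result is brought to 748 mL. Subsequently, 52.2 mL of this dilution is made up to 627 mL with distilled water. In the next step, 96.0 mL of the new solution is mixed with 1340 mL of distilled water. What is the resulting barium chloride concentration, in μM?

Overall dilution factor = 12.02 × 25.02 × 2.998 × 20 × 12.01 × 14.96 = 3.24 × 10⁶.
1.12 M / 3.24 × 10⁶ = 3.46 × 10⁻⁷ M = 0.346 μM.

0.346 μM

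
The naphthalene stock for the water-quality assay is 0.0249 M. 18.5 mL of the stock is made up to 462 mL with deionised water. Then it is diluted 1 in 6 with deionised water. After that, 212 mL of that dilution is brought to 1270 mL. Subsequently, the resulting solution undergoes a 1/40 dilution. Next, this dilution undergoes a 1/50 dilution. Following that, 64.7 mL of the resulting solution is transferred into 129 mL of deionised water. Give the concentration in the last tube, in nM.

Overall dilution factor = 24.97 × 6 × 5.991 × 40 × 50 × 2.994 = 5.37 × 10⁶.
0.0249 M / 5.37 × 10⁶ = 4.63 × 10⁻⁹ M = 4.63 nM.

4.63 nM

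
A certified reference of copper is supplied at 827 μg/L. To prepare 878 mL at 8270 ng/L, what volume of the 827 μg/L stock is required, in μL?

8780 μL

8270 ng/L = 8.27 μg/L.
V₁ = C₂V₂/C₁ = 8.27 × 878 / 827 = 8.78 mL = 8780 μL.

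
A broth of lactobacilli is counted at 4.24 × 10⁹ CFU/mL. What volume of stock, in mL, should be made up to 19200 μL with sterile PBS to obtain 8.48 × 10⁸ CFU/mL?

3.84 mL

V₁ = C₂V₂/C₁ = 8.48 × 10⁸ × 19200 / 4.24 × 10⁹ = 3840 μL = 3.84 mL.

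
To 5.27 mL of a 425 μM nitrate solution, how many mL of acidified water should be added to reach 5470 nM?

5470 nM = 5.47 μM.
V₂ = C₁V₁/C₂ = 425 × 5.27 / 5.47 = 409 mL.
Diluent to add = V₂ − V₁ = 409 − 5.27 = 404 mL.

404 mL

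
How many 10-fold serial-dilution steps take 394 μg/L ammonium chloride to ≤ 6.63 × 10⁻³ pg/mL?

8

Need 10ⁿ ≥ 5.94 × 10⁷, so n ≥ log(5.94 × 10⁷)/log(10) = 7.77.
Minimum whole steps: n = 8.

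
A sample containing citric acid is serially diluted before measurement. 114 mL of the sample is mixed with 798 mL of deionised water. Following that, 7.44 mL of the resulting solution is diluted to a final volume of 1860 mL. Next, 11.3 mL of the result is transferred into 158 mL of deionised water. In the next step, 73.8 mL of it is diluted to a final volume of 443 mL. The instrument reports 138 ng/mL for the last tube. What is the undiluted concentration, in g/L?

Overall dilution factor = 8 × 250 × 14.98 × 6.003 = 1.80 × 10⁵.
Original = 138 ng/mL × 1.80 × 10⁵ = 2.48 × 10⁷ ng/mL = 24.8 g/L.

24.8 g/L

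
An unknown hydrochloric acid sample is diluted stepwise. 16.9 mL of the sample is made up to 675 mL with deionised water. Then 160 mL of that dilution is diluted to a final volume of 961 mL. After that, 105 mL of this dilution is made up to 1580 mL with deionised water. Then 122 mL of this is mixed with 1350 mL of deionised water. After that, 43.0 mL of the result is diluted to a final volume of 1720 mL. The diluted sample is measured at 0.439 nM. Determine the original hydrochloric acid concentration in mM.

0.765 mM

Overall dilution factor = 39.94 × 6.006 × 15.05 × 12.07 × 40 = 1.74 × 10⁶.
Original = 0.439 nM × 1.74 × 10⁶ = 7.65 × 10⁵ nM = 0.765 mM.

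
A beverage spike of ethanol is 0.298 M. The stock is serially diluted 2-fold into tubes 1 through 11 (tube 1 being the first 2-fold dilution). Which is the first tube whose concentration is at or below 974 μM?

Tube n has concentration 0.298 M / 2ⁿ.
Need 2ⁿ ≥ 0.298 M / 974 μM = 306, so n ≥ 8.26.
First such tube: n = 9.

tube 9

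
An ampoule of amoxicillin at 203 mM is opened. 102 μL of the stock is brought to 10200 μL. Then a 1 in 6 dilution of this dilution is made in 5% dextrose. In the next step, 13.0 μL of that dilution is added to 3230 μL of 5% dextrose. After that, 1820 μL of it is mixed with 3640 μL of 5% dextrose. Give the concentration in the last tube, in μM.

0.452 μM

Overall dilution factor = 100 × 6 × 249.5 × 3 = 4.49 × 10⁵.
203 mM / 4.49 × 10⁵ = 4.52 × 10⁻⁴ mM = 0.452 μM.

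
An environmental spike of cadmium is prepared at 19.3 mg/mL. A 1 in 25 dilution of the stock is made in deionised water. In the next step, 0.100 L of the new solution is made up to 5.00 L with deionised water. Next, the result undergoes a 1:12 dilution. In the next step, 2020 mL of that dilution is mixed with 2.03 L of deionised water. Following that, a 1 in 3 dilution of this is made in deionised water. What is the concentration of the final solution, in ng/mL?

Overall dilution factor = 25 × 50 × 12 × 2.005 × 3 = 9.02 × 10⁴.
19.3 mg/mL / 9.02 × 10⁴ = 2.14 × 10⁻⁴ mg/mL = 214 ng/mL.

214 ng/mL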